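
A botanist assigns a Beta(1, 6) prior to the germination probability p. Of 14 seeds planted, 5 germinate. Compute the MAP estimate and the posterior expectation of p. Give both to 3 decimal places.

Posterior: Beta(1+5, 6+9) = Beta(6, 15).
Mode = (6−1)/(6+15−2) = 5/19 = 0.263.
Mean = 6/(6+15) = 6/21 = 0.286.

MAP estimate = 0.263, posterior expectation = 0.286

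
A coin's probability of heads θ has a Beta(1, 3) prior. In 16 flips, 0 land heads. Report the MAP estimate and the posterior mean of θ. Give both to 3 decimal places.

MAP = 0.000, posterior mean = 0.050

Posterior: Beta(1+0, 3+16) = Beta(1, 19).
Since α = 1 ≤ 1 and β > 1, the Beta density is monotone decreasing on [0,1]; the mode is at 0.
Mean = 1/(1+19) = 0.050.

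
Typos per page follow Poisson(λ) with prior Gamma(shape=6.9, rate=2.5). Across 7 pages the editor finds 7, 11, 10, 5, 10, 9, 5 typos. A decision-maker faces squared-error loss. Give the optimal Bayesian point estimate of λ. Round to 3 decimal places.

Σ counts = 57. Posterior: Gamma(shape = 6.9+57 = 63.9, rate = 2.5+7 = 9.5).
Mode = (α−1)/β = 62.9/9.5 = 6.621.
Mean = α/β = 63.9/9.5 = 6.726.
Squared-error loss ⇒ the optimal estimator is the posterior mean.

6.726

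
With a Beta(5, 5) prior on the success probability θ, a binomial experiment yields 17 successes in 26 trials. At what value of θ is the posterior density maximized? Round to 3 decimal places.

Posterior: Beta(5+17, 5+9) = Beta(22, 14).
Mode = (22−1)/(22+14−2) = 21/34 = 0.618.
Mean = 22/(22+14) = 22/36 = 0.611.
This is the posterior mode — the MAP estimate.

0.618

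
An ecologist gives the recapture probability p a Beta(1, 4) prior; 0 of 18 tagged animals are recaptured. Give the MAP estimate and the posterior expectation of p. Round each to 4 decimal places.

MAP estimate = 0.0000, posterior expectation = 0.0435

Posterior: Beta(1+0, 4+18) = Beta(1, 22).
Since α = 1 ≤ 1 and β > 1, the Beta density is monotone decreasing on [0,1]; the mode is at 0.
Mean = 1/(1+22) = 0.0435.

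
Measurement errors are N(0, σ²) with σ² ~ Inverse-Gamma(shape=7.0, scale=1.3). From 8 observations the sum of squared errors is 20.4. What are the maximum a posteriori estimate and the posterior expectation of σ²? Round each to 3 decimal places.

MAP = 0.958; posterior mean = 1.150

Posterior: Inverse-Gamma(shape = 7.0+8/2 = 11.0, scale = 1.3+20.4/2 = 11.5).
Mode = β/(α+1) = 11.5/12.0 = 0.958.
Mean = β/(α−1) = 11.5/10.0 = 1.150.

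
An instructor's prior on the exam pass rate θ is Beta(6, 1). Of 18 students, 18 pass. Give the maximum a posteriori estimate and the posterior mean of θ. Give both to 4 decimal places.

MAP = 1.0000; posterior mean = 0.9600

Posterior: Beta(6+18, 1+0) = Beta(24, 1).
Since β = 1 ≤ 1 and α > 1, the Beta density is monotone increasing on [0,1]; the mode is at 1.
Mean = 24/(24+1) = 0.9600.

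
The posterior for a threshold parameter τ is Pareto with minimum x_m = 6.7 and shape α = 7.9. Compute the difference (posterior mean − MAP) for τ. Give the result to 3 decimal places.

The Pareto density is strictly decreasing on [x_m, ∞), so the mode is x_m = 6.700.
Mean = α·x_m/(α−1) = 7.9·6.7/6.9 = 7.671.
Difference = 7.671 − 6.700 = 0.971.
Right-skewed posterior ⇒ mode < mean.

0.971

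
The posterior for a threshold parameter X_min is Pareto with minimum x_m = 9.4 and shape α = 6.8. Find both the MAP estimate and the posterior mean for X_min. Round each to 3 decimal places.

MAP = 9.400; posterior mean = 11.021

The Pareto density is strictly decreasing on [x_m, ∞), so the mode is x_m = 9.400.
Mean = α·x_m/(α−1) = 6.8·9.4/5.8 = 11.021.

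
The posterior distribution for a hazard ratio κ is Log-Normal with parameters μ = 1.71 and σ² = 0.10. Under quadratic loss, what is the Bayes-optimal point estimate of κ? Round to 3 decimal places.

5.812

Mode = exp(μ − σ²) = exp(1.61) = 5.003.
Mean = exp(μ + σ²/2) = exp(1.760) = 5.812.
Quadratic loss ⇒ the optimal estimator is the posterior mean.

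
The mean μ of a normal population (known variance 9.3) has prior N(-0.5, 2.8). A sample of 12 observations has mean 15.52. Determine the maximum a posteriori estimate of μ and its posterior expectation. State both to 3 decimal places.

Posterior for μ is Normal. Precision-weighted mean: (1/2.8·-0.5 + 12/9.3·15.52) / (1/2.8 + 12/9.3) = 12.047.
A Normal posterior is symmetric, so mode = mean.

MAP: 12.047. Posterior mean: 12.047.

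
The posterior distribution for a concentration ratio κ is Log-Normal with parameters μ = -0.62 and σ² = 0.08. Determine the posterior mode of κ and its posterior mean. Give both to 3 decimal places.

Mode = exp(μ − σ²) = exp(-0.70) = 0.497.
Mean = exp(μ + σ²/2) = exp(-0.580) = 0.560.

MAP = 0.497; posterior mean = 0.560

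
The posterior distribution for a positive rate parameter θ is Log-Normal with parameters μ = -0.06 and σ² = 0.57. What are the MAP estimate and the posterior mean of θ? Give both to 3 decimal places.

θ_MAP = 0.533, E[θ|data] = 1.252

Mode = exp(μ − σ²) = exp(-0.63) = 0.533.
Mean = exp(μ + σ²/2) = exp(0.225) = 1.252.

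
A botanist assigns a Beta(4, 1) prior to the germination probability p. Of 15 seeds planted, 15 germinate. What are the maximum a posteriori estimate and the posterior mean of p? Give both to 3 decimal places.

Posterior: Beta(4+15, 1+0) = Beta(19, 1).
Since β = 1 ≤ 1 and α > 1, the Beta density is monotone increasing on [0,1]; the mode is at 1.
Mean = 19/(19+1) = 0.950.

p_MAP = 1.000, E[p|data] = 0.950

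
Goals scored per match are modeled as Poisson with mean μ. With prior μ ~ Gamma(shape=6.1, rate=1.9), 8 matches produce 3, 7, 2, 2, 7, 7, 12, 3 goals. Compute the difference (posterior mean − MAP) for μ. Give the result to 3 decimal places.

Σ counts = 43. Posterior: Gamma(shape = 6.1+43 = 49.1, rate = 1.9+8 = 9.9).
Mode = (α−1)/β = 48.1/9.9 = 4.859.
Mean = α/β = 49.1/9.9 = 4.960.
Difference = 4.960 − 4.859 = 0.101.

0.101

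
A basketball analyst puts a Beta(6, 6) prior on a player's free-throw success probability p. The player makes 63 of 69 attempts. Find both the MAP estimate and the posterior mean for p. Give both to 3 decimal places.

MAP: 0.861. Posterior mean: 0.852.

Posterior: Beta(6+63, 6+6) = Beta(69, 12).
Mode = (69−1)/(69+12−2) = 68/79 = 0.861.
Mean = 69/(69+12) = 69/81 = 0.852.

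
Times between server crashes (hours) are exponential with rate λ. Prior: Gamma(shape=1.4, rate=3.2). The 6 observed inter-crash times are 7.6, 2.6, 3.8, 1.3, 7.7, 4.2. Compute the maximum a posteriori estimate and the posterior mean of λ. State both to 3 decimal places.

Σ times = 27.2. Posterior: Gamma(shape = 1.4+6 = 7.4, rate = 3.2+27.2 = 30.4).
Mode = (α−1)/β = 6.4/30.4 = 0.211.
Mean = α/β = 7.4/30.4 = 0.243.

MAP = 0.211, posterior mean = 0.243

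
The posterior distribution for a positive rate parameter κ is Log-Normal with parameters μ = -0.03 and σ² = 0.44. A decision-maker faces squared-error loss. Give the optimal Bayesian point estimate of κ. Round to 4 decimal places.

Mode = exp(μ − σ²) = exp(-0.47) = 0.6250.
Mean = exp(μ + σ²/2) = exp(0.190) = 1.2092.
Squared-error loss ⇒ the optimal estimator is the posterior mean.

1.2092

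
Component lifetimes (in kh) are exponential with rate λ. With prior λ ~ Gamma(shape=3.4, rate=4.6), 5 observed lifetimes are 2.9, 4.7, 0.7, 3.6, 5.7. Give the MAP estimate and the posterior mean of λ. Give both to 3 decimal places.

MAP = 0.333, posterior mean = 0.378

Σ times = 17.6. Posterior: Gamma(shape = 3.4+5 = 8.4, rate = 4.6+17.6 = 22.2).
Mode = (α−1)/β = 7.4/22.2 = 0.333.
Mean = α/β = 8.4/22.2 = 0.378.
The posterior is right-skewed, so the mean exceeds the mode.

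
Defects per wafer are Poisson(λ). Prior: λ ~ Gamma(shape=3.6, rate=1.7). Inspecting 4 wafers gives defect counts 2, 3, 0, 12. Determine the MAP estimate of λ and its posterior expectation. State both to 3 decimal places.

Σ counts = 17. Posterior: Gamma(shape = 3.6+17 = 20.6, rate = 1.7+4 = 5.7).
Mode = (α−1)/β = 19.6/5.7 = 3.439.
Mean = α/β = 20.6/5.7 = 3.614.
Right-skewed posterior ⇒ mode < mean.

λ_MAP = 3.439, E[λ|data] = 3.614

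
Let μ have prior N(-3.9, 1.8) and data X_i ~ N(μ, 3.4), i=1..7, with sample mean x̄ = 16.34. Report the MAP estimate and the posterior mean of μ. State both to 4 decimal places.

MAP = 12.0390; posterior mean = 12.0390

Posterior for μ is Normal. Precision-weighted mean: (1/1.8·-3.9 + 7/3.4·16.34) / (1/1.8 + 7/3.4) = 12.0390.
A Normal posterior is symmetric, so mode = mean.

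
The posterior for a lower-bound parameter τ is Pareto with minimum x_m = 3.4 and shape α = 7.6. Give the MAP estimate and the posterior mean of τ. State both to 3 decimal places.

MAP = 3.400; posterior mean = 3.915

The Pareto density is strictly decreasing on [x_m, ∞), so the mode is x_m = 3.400.
Mean = α·x_m/(α−1) = 7.6·3.4/6.6 = 3.915.
Mean > mode: the posterior has a right tail.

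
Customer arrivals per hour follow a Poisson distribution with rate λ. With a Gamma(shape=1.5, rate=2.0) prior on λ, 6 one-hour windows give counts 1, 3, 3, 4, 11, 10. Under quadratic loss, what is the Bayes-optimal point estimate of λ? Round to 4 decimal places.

Σ counts = 32. Posterior: Gamma(shape = 1.5+32 = 33.5, rate = 2.0+6 = 8.0).
Mode = (α−1)/β = 32.5/8.0 = 4.0625.
Mean = α/β = 33.5/8.0 = 4.1875.
Quadratic loss ⇒ the optimal estimator is the posterior mean.

4.1875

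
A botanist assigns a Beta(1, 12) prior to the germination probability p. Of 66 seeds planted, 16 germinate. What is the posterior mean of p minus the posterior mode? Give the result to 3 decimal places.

Posterior: Beta(1+16, 12+50) = Beta(17, 62).
Mode = (17−1)/(17+62−2) = 16/77 = 0.208.
Mean = 17/(17+62) = 17/79 = 0.215.
Difference = 0.215 − 0.208 = 0.007.
The mean is pulled above the mode by the posterior's right skew.

0.007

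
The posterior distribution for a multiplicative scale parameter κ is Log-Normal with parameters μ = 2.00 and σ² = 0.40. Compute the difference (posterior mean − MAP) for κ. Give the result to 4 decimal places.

Mode = exp(μ − σ²) = exp(1.60) = 4.9530.
Mean = exp(μ + σ²/2) = exp(2.200) = 9.0250.
Difference = 9.0250 − 4.9530 = 4.0720.
The posterior is right-skewed, so the mean exceeds the mode.

4.0720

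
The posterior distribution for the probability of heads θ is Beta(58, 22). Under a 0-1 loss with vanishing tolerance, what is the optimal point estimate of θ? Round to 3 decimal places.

Mode = (58−1)/(58+22−2) = 57/78 = 0.731.
Mean = 58/(58+22) = 58/80 = 0.725.
This is the posterior mode — the MAP estimate.

0.731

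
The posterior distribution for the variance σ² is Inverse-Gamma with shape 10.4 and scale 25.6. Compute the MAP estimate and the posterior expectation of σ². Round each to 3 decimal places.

MAP estimate = 2.246, posterior expectation = 2.723

Mode = β/(α+1) = 25.6/11.4 = 2.246.
Mean = β/(α−1) = 25.6/9.4 = 2.723.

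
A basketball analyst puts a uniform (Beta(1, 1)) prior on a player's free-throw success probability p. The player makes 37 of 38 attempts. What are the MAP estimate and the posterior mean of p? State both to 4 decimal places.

MAP = 0.9737, posterior mean = 0.9500

Posterior: Beta(1+37, 1+1) = Beta(38, 2).
Mode = (38−1)/(38+2−2) = 37/38 = 0.9737.
With a flat prior the MAP equals the MLE, 37/38.
Mean = 38/(38+2) = 38/40 = 0.9500.
Mode > mean: the posterior has a left tail.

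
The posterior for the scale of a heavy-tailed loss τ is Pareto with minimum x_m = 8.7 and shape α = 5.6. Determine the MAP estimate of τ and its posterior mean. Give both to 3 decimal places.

MAP = 8.700, posterior mean = 10.591

The Pareto density is strictly decreasing on [x_m, ∞), so the mode is x_m = 8.700.
Mean = α·x_m/(α−1) = 5.6·8.7/4.6 = 10.591.
Right-skewed posterior ⇒ mode < mean.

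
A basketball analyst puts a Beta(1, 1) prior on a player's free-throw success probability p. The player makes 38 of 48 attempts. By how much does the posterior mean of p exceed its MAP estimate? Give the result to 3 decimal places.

-0.012

Posterior: Beta(1+38, 1+10) = Beta(39, 11).
Mode = (39−1)/(39+11−2) = 38/48 = 0.792.
Mean = 39/(39+11) = 39/50 = 0.780.
Difference = 0.780 − 0.792 = -0.012.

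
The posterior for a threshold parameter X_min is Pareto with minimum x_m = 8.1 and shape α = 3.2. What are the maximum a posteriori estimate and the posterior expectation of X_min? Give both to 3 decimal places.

X_min_MAP = 8.100, E[X_min|data] = 11.782

The Pareto density is strictly decreasing on [x_m, ∞), so the mode is x_m = 8.100.
Mean = α·x_m/(α−1) = 3.2·8.1/2.2 = 11.782.
The posterior is right-skewed, so the mean exceeds the mode.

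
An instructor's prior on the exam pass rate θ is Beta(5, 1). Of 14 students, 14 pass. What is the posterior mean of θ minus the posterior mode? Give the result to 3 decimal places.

Posterior: Beta(5+14, 1+0) = Beta(19, 1).
Since β = 1 ≤ 1 and α > 1, the Beta density is monotone increasing on [0,1]; the mode is at 1.
Mean = 19/(19+1) = 0.950.
Difference = 0.950 − 1.000 = -0.050.

-0.050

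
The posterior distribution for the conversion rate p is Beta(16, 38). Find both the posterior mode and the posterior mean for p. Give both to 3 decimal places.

Mode = (16−1)/(16+38−2) = 15/52 = 0.288.
Mean = 16/(16+38) = 16/54 = 0.296.

MAP = 0.288; posterior mean = 0.296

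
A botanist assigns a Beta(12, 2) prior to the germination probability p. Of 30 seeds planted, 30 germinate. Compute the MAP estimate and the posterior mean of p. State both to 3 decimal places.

p_MAP = 0.976, E[p|data] = 0.955

Posterior: Beta(12+30, 2+0) = Beta(42, 2).
Mode = (42−1)/(42+2−2) = 41/42 = 0.976.
Mean = 42/(42+2) = 42/44 = 0.955.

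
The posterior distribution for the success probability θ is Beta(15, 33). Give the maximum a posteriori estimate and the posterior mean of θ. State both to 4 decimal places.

maximum a posteriori estimate = 0.3043, posterior mean = 0.3125

Mode = (15−1)/(15+33−2) = 14/46 = 0.3043.
Mean = 15/(15+33) = 15/48 = 0.3125.
The posterior is right-skewed, so the mean exceeds the mode.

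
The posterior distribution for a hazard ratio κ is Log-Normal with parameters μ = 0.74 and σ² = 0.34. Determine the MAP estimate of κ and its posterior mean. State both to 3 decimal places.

Mode = exp(μ − σ²) = exp(0.40) = 1.492.
Mean = exp(μ + σ²/2) = exp(0.910) = 2.484.
The mean is pulled above the mode by the posterior's right skew.

MAP: 1.492. Posterior mean: 2.484.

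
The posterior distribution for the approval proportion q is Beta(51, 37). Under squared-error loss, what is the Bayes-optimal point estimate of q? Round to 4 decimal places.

Mode = (51−1)/(51+37−2) = 50/86 = 0.5814.
Mean = 51/(51+37) = 51/88 = 0.5795.
Squared-error loss ⇒ the optimal estimator is the posterior mean.

0.5795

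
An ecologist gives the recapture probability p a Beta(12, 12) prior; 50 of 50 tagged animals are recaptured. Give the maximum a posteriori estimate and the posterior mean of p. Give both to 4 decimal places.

maximum a posteriori estimate = 0.8472, posterior mean = 0.8378

Posterior: Beta(12+50, 12+0) = Beta(62, 12).
Mode = (62−1)/(62+12−2) = 61/72 = 0.8472.
Mean = 62/(62+12) = 62/74 = 0.8378.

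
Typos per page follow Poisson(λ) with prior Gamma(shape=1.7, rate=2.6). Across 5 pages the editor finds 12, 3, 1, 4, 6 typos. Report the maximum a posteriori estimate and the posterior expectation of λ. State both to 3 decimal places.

Σ counts = 26. Posterior: Gamma(shape = 1.7+26 = 27.7, rate = 2.6+5 = 7.6).
Mode = (α−1)/β = 26.7/7.6 = 3.513.
Mean = α/β = 27.7/7.6 = 3.645.
The posterior is right-skewed, so the mean exceeds the mode.

MAP = 3.513, posterior mean = 3.645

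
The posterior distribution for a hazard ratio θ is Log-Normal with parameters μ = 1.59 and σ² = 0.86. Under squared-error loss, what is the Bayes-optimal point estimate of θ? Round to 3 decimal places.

Mode = exp(μ − σ²) = exp(0.73) = 2.075.
Mean = exp(μ + σ²/2) = exp(2.020) = 7.538.
Squared-error loss ⇒ the optimal estimator is the posterior mean.

7.538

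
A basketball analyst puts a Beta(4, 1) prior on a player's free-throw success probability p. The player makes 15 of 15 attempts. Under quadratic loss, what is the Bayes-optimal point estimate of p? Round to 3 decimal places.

Posterior: Beta(4+15, 1+0) = Beta(19, 1).
Since β = 1 ≤ 1 and α > 1, the Beta density is monotone increasing on [0,1]; the mode is at 1.
Mean = 19/(19+1) = 0.950.
Quadratic loss ⇒ the optimal estimator is the posterior mean.

0.950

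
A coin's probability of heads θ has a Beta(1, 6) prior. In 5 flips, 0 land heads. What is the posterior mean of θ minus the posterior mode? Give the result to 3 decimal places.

Posterior: Beta(1+0, 6+5) = Beta(1, 11).
Since α = 1 ≤ 1 and β > 1, the Beta density is monotone decreasing on [0,1]; the mode is at 0.
Mean = 1/(1+11) = 0.083.
Difference = 0.083 − 0.000 = 0.083.

0.083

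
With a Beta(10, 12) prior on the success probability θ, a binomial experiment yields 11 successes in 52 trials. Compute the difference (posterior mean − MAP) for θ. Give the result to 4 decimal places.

Posterior: Beta(10+11, 12+41) = Beta(21, 53).
Mode = (21−1)/(21+53−2) = 20/72 = 0.2778.
Mean = 21/(21+53) = 21/74 = 0.2838.
Difference = 0.2838 − 0.2778 = 0.0060.
The posterior is right-skewed, so the mean exceeds the mode.

0.0060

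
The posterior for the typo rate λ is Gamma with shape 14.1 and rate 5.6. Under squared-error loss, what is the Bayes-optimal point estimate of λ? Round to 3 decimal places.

Mode = (α−1)/β = 13.1/5.6 = 2.339.
Mean = α/β = 14.1/5.6 = 2.518.
Squared-error loss ⇒ the optimal estimator is the posterior mean.

2.518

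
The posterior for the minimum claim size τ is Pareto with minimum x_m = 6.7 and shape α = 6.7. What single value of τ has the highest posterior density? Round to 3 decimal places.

The Pareto density is strictly decreasing on [x_m, ∞), so the mode is x_m = 6.700.
Mean = α·x_m/(α−1) = 6.7·6.7/5.7 = 7.875.
This is the posterior mode — the MAP estimate.

6.700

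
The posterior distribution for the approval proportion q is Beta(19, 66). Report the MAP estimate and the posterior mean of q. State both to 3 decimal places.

MAP: 0.217. Posterior mean: 0.224.

Mode = (19−1)/(19+66−2) = 18/83 = 0.217.
Mean = 19/(19+66) = 19/85 = 0.224.
The posterior is right-skewed, so the mean exceeds the mode.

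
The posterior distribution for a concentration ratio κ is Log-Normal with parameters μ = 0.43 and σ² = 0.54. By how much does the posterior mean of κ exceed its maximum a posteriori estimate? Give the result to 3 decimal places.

1.118

Mode = exp(μ − σ²) = exp(-0.11) = 0.896.
Mean = exp(μ + σ²/2) = exp(0.700) = 2.014.
Difference = 2.014 − 0.896 = 1.118.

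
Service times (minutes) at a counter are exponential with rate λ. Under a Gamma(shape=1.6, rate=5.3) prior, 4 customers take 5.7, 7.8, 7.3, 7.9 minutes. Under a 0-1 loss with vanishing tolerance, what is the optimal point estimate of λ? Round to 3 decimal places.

Σ times = 28.7. Posterior: Gamma(shape = 1.6+4 = 5.6, rate = 5.3+28.7 = 34.0).
Mode = (α−1)/β = 4.6/34.0 = 0.135.
Mean = α/β = 5.6/34.0 = 0.165.
This is the posterior mode — the MAP estimate.

0.135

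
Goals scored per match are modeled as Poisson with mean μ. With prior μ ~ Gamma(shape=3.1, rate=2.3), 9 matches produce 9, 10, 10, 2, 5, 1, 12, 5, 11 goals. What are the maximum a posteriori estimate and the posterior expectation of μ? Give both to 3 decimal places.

maximum a posteriori estimate = 5.938, posterior expectation = 6.027

Σ counts = 65. Posterior: Gamma(shape = 3.1+65 = 68.1, rate = 2.3+9 = 11.3).
Mode = (α−1)/β = 67.1/11.3 = 5.938.
Mean = α/β = 68.1/11.3 = 6.027.
Right-skewed posterior ⇒ mode < mean.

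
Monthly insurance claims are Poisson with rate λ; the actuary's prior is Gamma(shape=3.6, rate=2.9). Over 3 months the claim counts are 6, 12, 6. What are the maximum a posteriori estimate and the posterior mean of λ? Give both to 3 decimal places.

λ_MAP = 4.508, E[λ|data] = 4.678

Σ counts = 24. Posterior: Gamma(shape = 3.6+24 = 27.6, rate = 2.9+3 = 5.9).
Mode = (α−1)/β = 26.6/5.9 = 4.508.
Mean = α/β = 27.6/5.9 = 4.678.
The posterior is right-skewed, so the mean exceeds the mode.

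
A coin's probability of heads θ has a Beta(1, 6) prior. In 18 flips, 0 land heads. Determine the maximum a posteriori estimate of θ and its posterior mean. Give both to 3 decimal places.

maximum a posteriori estimate = 0.000, posterior mean = 0.040

Posterior: Beta(1+0, 6+18) = Beta(1, 24).
Since α = 1 ≤ 1 and β > 1, the Beta density is monotone decreasing on [0,1]; the mode is at 0.
Mean = 1/(1+24) = 0.040.
Mean > mode: the posterior has a right tail.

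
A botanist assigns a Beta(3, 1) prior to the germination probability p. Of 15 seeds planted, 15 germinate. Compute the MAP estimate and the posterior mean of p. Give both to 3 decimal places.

Posterior: Beta(3+15, 1+0) = Beta(18, 1).
Since β = 1 ≤ 1 and α > 1, the Beta density is monotone increasing on [0,1]; the mode is at 1.
Mean = 18/(18+1) = 0.947.

p_MAP = 1.000, E[p|data] = 0.947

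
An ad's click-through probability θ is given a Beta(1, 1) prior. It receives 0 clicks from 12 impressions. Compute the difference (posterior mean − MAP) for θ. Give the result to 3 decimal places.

Posterior: Beta(1+0, 1+12) = Beta(1, 13).
Since α = 1 ≤ 1 and β > 1, the Beta density is monotone decreasing on [0,1]; the mode is at 0.
Mean = 1/(1+13) = 0.071.
Difference = 0.071 − 0.000 = 0.071.

0.071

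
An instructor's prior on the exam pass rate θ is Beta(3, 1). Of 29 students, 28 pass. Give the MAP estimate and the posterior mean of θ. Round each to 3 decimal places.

Posterior: Beta(3+28, 1+1) = Beta(31, 2).
Mode = (31−1)/(31+2−2) = 30/31 = 0.968.
Mean = 31/(31+2) = 31/33 = 0.939.

MAP: 0.968. Posterior mean: 0.939.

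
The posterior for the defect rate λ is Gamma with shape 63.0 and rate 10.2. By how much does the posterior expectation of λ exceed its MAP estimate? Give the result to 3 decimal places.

0.098

Mode = (α−1)/β = 62.0/10.2 = 6.078.
Mean = α/β = 63.0/10.2 = 6.176.
Difference = 6.176 − 6.078 = 0.098.
The posterior is right-skewed, so the mean exceeds the mode.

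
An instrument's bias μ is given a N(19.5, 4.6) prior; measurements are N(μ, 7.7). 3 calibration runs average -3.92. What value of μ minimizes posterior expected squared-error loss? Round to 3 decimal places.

Posterior for μ is Normal. Precision-weighted mean: (1/4.6·19.5 + 3/7.7·-3.92) / (1/4.6 + 3/7.7) = 4.468.
A Normal posterior is symmetric, so mode = mean.
Squared-error loss ⇒ the optimal estimator is the posterior mean.

4.468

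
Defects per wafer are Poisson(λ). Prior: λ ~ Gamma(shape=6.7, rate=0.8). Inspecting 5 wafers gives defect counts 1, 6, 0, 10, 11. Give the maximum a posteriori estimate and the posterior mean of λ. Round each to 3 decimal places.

MAP = 5.810, posterior mean = 5.983

Σ counts = 28. Posterior: Gamma(shape = 6.7+28 = 34.7, rate = 0.8+5 = 5.8).
Mode = (α−1)/β = 33.7/5.8 = 5.810.
Mean = α/β = 34.7/5.8 = 5.983.
Mean > mode: the posterior has a right tail.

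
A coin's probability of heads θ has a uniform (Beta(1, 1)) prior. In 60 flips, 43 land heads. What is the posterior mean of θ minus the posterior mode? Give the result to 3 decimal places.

-0.007

Posterior: Beta(1+43, 1+17) = Beta(44, 18).
Mode = (44−1)/(44+18−2) = 43/60 = 0.717.
With a flat prior the MAP equals the MLE, 43/60.
Mean = 44/(44+18) = 44/62 = 0.710.
Difference = 0.710 − 0.717 = -0.007.
The mean is pulled below the mode by the posterior's left skew.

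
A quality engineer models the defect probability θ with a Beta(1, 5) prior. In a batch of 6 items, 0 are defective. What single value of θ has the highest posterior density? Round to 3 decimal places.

Posterior: Beta(1+0, 5+6) = Beta(1, 11).
Since α = 1 ≤ 1 and β > 1, the Beta density is monotone decreasing on [0,1]; the mode is at 0.
Mean = 1/(1+11) = 0.083.
This is the posterior mode — the MAP estimate.

0.000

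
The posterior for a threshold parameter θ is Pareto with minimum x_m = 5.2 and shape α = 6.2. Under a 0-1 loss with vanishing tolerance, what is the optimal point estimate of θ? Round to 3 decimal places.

5.200

The Pareto density is strictly decreasing on [x_m, ∞), so the mode is x_m = 5.200.
Mean = α·x_m/(α−1) = 6.2·5.2/5.2 = 6.200.
This is the posterior mode — the MAP estimate.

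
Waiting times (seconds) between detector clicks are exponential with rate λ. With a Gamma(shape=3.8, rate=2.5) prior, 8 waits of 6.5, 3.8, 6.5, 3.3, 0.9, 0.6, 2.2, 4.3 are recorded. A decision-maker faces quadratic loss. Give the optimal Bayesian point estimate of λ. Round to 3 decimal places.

Σ times = 28.1. Posterior: Gamma(shape = 3.8+8 = 11.8, rate = 2.5+28.1 = 30.6).
Mode = (α−1)/β = 10.8/30.6 = 0.353.
Mean = α/β = 11.8/30.6 = 0.386.
Quadratic loss ⇒ the optimal estimator is the posterior mean.

0.386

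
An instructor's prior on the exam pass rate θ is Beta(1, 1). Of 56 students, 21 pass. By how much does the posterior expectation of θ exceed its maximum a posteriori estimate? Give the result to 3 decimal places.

Posterior: Beta(1+21, 1+35) = Beta(22, 36).
Mode = (22−1)/(22+36−2) = 21/56 = 0.375.
With a flat prior the MAP equals the MLE, 21/56.
Mean = 22/(22+36) = 22/58 = 0.379.
Difference = 0.379 − 0.375 = 0.004.
Right-skewed posterior ⇒ mode < mean.

0.004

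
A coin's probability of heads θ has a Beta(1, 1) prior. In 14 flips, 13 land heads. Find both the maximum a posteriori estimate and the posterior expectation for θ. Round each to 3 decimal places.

MAP: 0.929. Posterior mean: 0.875.

Posterior: Beta(1+13, 1+1) = Beta(14, 2).
Mode = (14−1)/(14+2−2) = 13/14 = 0.929.
Mean = 14/(14+2) = 14/16 = 0.875.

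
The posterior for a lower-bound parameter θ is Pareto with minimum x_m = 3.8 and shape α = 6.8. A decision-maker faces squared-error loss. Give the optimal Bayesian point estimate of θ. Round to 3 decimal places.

4.455

The Pareto density is strictly decreasing on [x_m, ∞), so the mode is x_m = 3.800.
Mean = α·x_m/(α−1) = 6.8·3.8/5.8 = 4.455.
Squared-error loss ⇒ the optimal estimator is the posterior mean.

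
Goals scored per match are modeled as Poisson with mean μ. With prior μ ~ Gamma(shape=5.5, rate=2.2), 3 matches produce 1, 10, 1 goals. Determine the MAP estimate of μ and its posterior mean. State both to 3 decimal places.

MAP estimate = 3.173, posterior mean = 3.365

Σ counts = 12. Posterior: Gamma(shape = 5.5+12 = 17.5, rate = 2.2+3 = 5.2).
Mode = (α−1)/β = 16.5/5.2 = 3.173.
Mean = α/β = 17.5/5.2 = 3.365.
The posterior is right-skewed, so the mean exceeds the mode.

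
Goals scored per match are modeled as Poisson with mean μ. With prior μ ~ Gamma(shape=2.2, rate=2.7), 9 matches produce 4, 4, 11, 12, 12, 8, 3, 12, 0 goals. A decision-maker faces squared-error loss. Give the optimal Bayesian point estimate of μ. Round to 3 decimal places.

5.829

Σ counts = 66. Posterior: Gamma(shape = 2.2+66 = 68.2, rate = 2.7+9 = 11.7).
Mode = (α−1)/β = 67.2/11.7 = 5.744.
Mean = α/β = 68.2/11.7 = 5.829.
Squared-error loss ⇒ the optimal estimator is the posterior mean.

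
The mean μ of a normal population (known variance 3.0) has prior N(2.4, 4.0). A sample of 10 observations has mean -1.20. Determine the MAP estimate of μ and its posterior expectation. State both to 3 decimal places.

Posterior for μ is Normal. Precision-weighted mean: (1/4.0·2.4 + 10/3.0·-1.20) / (1/4.0 + 10/3.0) = -0.949.
A Normal posterior is symmetric, so mode = mean.

MAP: -0.949. Posterior mean: -0.949.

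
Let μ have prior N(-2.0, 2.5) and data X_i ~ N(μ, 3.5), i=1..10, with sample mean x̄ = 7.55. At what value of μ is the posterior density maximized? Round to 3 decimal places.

Posterior for μ is Normal. Precision-weighted mean: (1/2.5·-2.0 + 10/3.5·7.55) / (1/2.5 + 10/3.5) = 6.377.
A Normal posterior is symmetric, so mode = mean.
This is the posterior mode — the MAP estimate.

6.377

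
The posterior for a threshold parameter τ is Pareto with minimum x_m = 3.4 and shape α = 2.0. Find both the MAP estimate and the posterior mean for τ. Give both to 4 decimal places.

The Pareto density is strictly decreasing on [x_m, ∞), so the mode is x_m = 3.4000.
Mean = α·x_m/(α−1) = 2.0·3.4/1.0 = 6.8000.

MAP = 3.4000, posterior mean = 6.8000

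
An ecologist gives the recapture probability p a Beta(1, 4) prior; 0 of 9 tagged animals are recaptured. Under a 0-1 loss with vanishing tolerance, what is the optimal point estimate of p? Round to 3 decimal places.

0.000

Posterior: Beta(1+0, 4+9) = Beta(1, 13).
Since α = 1 ≤ 1 and β > 1, the Beta density is monotone decreasing on [0,1]; the mode is at 0.
Mean = 1/(1+13) = 0.071.
This is the posterior mode — the MAP estimate.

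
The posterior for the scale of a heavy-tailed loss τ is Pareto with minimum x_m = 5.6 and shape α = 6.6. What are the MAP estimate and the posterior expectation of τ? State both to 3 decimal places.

τ_MAP = 5.600, E[τ|data] = 6.600

The Pareto density is strictly decreasing on [x_m, ∞), so the mode is x_m = 5.600.
Mean = α·x_m/(α−1) = 6.6·5.6/5.6 = 6.600.
Right-skewed posterior ⇒ mode < mean.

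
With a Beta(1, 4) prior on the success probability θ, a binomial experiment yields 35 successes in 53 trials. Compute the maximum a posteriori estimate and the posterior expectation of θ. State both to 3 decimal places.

MAP = 0.625; posterior mean = 0.621

Posterior: Beta(1+35, 4+18) = Beta(36, 22).
Mode = (36−1)/(36+22−2) = 35/56 = 0.625.
Mean = 36/(36+22) = 36/58 = 0.621.
Mode > mean: the posterior has a left tail.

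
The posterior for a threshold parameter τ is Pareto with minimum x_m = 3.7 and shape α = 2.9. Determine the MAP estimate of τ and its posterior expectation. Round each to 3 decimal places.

MAP estimate = 3.700, posterior expectation = 5.647

The Pareto density is strictly decreasing on [x_m, ∞), so the mode is x_m = 3.700.
Mean = α·x_m/(α−1) = 2.9·3.7/1.9 = 5.647.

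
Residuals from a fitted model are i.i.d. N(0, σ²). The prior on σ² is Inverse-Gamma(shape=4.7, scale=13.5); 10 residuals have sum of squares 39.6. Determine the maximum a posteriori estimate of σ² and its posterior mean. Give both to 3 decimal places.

σ²_MAP = 3.112, E[σ²|data] = 3.828

Posterior: Inverse-Gamma(shape = 4.7+10/2 = 9.7, scale = 13.5+39.6/2 = 33.3).
Mode = β/(α+1) = 33.3/10.7 = 3.112.
Mean = β/(α−1) = 33.3/8.7 = 3.828.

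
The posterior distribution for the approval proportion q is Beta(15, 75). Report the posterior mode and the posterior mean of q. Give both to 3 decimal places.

MAP = 0.159; posterior mean = 0.167

Mode = (15−1)/(15+75−2) = 14/88 = 0.159.
Mean = 15/(15+75) = 15/90 = 0.167.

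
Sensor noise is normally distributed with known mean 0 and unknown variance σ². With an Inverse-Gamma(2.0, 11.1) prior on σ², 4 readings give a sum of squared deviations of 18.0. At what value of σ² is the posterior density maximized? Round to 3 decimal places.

Posterior: Inverse-Gamma(shape = 2.0+4/2 = 4.0, scale = 11.1+18.0/2 = 20.1).
Mode = β/(α+1) = 20.1/5.0 = 4.020.
Mean = β/(α−1) = 20.1/3.0 = 6.700.
This is the posterior mode — the MAP estimate.

4.020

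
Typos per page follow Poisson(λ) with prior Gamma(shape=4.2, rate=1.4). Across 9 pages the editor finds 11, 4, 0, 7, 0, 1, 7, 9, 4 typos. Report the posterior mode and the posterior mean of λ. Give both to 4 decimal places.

MAP: 4.4423. Posterior mean: 4.5385.

Σ counts = 43. Posterior: Gamma(shape = 4.2+43 = 47.2, rate = 1.4+9 = 10.4).
Mode = (α−1)/β = 46.2/10.4 = 4.4423.
Mean = α/β = 47.2/10.4 = 4.5385.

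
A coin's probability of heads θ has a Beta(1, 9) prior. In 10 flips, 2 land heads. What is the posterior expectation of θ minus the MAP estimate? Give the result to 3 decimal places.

Posterior: Beta(1+2, 9+8) = Beta(3, 17).
Mode = (3−1)/(3+17−2) = 2/18 = 0.111.
Mean = 3/(3+17) = 3/20 = 0.150.
Difference = 0.150 − 0.111 = 0.039.
Mean > mode: the posterior has a right tail.

0.039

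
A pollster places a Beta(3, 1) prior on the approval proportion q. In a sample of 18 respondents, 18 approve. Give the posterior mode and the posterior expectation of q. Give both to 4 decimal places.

Posterior: Beta(3+18, 1+0) = Beta(21, 1).
Since β = 1 ≤ 1 and α > 1, the Beta density is monotone increasing on [0,1]; the mode is at 1.
Mean = 21/(21+1) = 0.9545.
The mean is pulled below the mode by the posterior's left skew.

MAP: 1.0000. Posterior mean: 0.9545.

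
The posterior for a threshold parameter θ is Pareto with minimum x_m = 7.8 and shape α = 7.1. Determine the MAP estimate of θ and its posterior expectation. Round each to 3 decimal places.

The Pareto density is strictly decreasing on [x_m, ∞), so the mode is x_m = 7.800.
Mean = α·x_m/(α−1) = 7.1·7.8/6.1 = 9.079.
Mean > mode: the posterior has a right tail.

MAP estimate = 7.800, posterior expectation = 9.079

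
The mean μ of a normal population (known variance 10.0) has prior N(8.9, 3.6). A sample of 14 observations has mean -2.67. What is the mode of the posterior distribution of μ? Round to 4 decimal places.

Posterior for μ is Normal. Precision-weighted mean: (1/3.6·8.9 + 14/10.0·-2.67) / (1/3.6 + 14/10.0) = -0.7544.
A Normal posterior is symmetric, so mode = mean.
This is the posterior mode — the MAP estimate.

-0.7544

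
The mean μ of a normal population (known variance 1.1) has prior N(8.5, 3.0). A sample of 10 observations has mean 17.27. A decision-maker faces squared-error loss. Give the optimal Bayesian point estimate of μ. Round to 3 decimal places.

16.960

Posterior for μ is Normal. Precision-weighted mean: (1/3.0·8.5 + 10/1.1·17.27) / (1/3.0 + 10/1.1) = 16.960.
A Normal posterior is symmetric, so mode = mean.
Squared-error loss ⇒ the optimal estimator is the posterior mean.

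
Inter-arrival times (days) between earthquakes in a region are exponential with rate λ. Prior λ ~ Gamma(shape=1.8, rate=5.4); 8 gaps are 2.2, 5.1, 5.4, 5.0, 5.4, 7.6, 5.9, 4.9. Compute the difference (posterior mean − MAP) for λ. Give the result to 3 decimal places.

0.021

Σ times = 41.5. Posterior: Gamma(shape = 1.8+8 = 9.8, rate = 5.4+41.5 = 46.9).
Mode = (α−1)/β = 8.8/46.9 = 0.188.
Mean = α/β = 9.8/46.9 = 0.209.
Difference = 0.209 − 0.188 = 0.021.
Mean > mode: the posterior has a right tail.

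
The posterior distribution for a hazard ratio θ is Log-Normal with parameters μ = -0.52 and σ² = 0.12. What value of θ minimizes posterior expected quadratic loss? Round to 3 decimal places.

0.631

Mode = exp(μ − σ²) = exp(-0.64) = 0.527.
Mean = exp(μ + σ²/2) = exp(-0.460) = 0.631.
Quadratic loss ⇒ the optimal estimator is the posterior mean.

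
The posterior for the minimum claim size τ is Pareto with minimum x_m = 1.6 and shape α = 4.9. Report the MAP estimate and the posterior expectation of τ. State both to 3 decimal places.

MAP = 1.600; posterior mean = 2.010

The Pareto density is strictly decreasing on [x_m, ∞), so the mode is x_m = 1.600.
Mean = α·x_m/(α−1) = 4.9·1.6/3.9 = 2.010.
The mean is pulled above the mode by the posterior's right skew.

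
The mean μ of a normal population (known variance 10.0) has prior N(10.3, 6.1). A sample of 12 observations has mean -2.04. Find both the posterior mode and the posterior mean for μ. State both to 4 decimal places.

MAP = -0.5568; posterior mean = -0.5568

Posterior for μ is Normal. Precision-weighted mean: (1/6.1·10.3 + 12/10.0·-2.04) / (1/6.1 + 12/10.0) = -0.5568.
A Normal posterior is symmetric, so mode = mean.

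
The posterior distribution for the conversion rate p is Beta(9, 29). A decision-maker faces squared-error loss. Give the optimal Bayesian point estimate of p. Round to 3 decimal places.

0.237

Mode = (9−1)/(9+29−2) = 8/36 = 0.222.
Mean = 9/(9+29) = 9/38 = 0.237.
Squared-error loss ⇒ the optimal estimator is the posterior mean.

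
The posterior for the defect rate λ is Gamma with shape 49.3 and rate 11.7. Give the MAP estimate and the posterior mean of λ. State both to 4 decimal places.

MAP: 4.1282. Posterior mean: 4.2137.

Mode = (α−1)/β = 48.3/11.7 = 4.1282.
Mean = α/β = 49.3/11.7 = 4.2137.
Mean > mode: the posterior has a right tail.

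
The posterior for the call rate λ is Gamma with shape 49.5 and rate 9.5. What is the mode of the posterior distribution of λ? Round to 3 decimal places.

Mode = (α−1)/β = 48.5/9.5 = 5.105.
Mean = α/β = 49.5/9.5 = 5.211.
This is the posterior mode — the MAP estimate.

5.105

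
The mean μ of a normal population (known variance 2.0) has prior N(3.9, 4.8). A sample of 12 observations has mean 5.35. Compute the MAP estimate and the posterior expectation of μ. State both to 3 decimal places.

MAP = 5.301, posterior mean = 5.301

Posterior for μ is Normal. Precision-weighted mean: (1/4.8·3.9 + 12/2.0·5.35) / (1/4.8 + 12/2.0) = 5.301.
A Normal posterior is symmetric, so mode = mean.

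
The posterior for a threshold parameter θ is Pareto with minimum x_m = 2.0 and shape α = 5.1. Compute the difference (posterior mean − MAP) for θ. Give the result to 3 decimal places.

0.488

The Pareto density is strictly decreasing on [x_m, ∞), so the mode is x_m = 2.000.
Mean = α·x_m/(α−1) = 5.1·2.0/4.1 = 2.488.
Difference = 2.488 − 2.000 = 0.488.
The mean is pulled above the mode by the posterior's right skew.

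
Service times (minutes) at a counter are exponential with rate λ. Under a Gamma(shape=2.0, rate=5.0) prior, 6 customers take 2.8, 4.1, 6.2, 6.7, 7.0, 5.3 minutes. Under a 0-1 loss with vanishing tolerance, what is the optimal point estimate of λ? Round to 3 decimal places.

0.189

Σ times = 32.1. Posterior: Gamma(shape = 2.0+6 = 8.0, rate = 5.0+32.1 = 37.1).
Mode = (α−1)/β = 7.0/37.1 = 0.189.
Mean = α/β = 8.0/37.1 = 0.216.
This is the posterior mode — the MAP estimate.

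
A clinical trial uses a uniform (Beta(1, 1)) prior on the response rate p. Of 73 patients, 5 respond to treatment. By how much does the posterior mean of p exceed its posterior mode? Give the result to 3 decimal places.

Posterior: Beta(1+5, 1+68) = Beta(6, 69).
Mode = (6−1)/(6+69−2) = 5/73 = 0.068.
With a flat prior the MAP equals the MLE, 5/73.
Mean = 6/(6+69) = 6/75 = 0.080.
Difference = 0.080 − 0.068 = 0.012.
The mean is pulled above the mode by the posterior's right skew.

0.012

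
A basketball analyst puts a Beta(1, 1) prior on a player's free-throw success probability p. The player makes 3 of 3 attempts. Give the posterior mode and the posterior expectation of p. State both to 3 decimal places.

MAP = 1.000, posterior mean = 0.800

Posterior: Beta(1+3, 1+0) = Beta(4, 1).
Since β = 1 ≤ 1 and α > 1, the Beta density is monotone increasing on [0,1]; the mode is at 1.
Mean = 4/(4+1) = 0.800.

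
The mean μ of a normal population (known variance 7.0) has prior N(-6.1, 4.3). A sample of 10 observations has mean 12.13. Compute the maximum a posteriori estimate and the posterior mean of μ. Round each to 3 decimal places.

μ_MAP = 9.578, E[μ|data] = 9.578

Posterior for μ is Normal. Precision-weighted mean: (1/4.3·-6.1 + 10/7.0·12.13) / (1/4.3 + 10/7.0) = 9.578.
A Normal posterior is symmetric, so mode = mean.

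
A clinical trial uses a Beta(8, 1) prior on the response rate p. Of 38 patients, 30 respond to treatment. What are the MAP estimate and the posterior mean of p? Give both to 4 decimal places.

Posterior: Beta(8+30, 1+8) = Beta(38, 9).
Mode = (38−1)/(38+9−2) = 37/45 = 0.8222.
Mean = 38/(38+9) = 38/47 = 0.8085.
Left-skewed posterior ⇒ mean < mode.

MAP = 0.8222, posterior mean = 0.8085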